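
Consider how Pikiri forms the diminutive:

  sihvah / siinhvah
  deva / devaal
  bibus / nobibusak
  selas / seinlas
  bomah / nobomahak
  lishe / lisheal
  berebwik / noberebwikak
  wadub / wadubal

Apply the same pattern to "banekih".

selas and bibus both end in -s yet inflect differently (seinlas, nobibusak), so the final letter is not what conditions the rule; the first letter is.
"banekih" begins with b-. The stems beginning with b- (bibus → nobibusak, berebwik → noberebwikak, bomah → nobomahak) add no- … -ak around the stem.
The other patterns: stems beginning with s- insert -in- after the first vowel; stems beginning with d-, l- or w- add -al.
So banekih → nobanekihak.

nobanekihak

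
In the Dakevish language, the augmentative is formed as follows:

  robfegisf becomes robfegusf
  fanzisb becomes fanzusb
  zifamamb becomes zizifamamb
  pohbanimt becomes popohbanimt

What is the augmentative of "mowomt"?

fanzisb and zifamamb both end in -b yet inflect differently (fanzusb, zizifamamb), so the final letter is not what conditions the rule; the second-to-last letter is.
"mowomt" has second-to-last letter 'm'. The stems whose second-to-last letter is 'm' (zifamamb → zizifamamb, pohbanimt → popohbanimt) repeat the first consonant+vowel as a prefix.
So mowomt → momowomt.

momowomt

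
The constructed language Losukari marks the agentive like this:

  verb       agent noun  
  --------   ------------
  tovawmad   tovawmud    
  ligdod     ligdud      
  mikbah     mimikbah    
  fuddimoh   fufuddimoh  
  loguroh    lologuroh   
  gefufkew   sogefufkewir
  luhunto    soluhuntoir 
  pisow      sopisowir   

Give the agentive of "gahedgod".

"gahedgod" ends in -d. The stems ending in -d (tovawmad → tovawmud, ligdod → ligdud) change the last vowel to 'u'.
The other patterns: stems ending in -h repeat the first consonant+vowel as a prefix; stems ending in -o or -w add so- … -ir around the stem.
So gahedgod → gahedgud.

gahedgud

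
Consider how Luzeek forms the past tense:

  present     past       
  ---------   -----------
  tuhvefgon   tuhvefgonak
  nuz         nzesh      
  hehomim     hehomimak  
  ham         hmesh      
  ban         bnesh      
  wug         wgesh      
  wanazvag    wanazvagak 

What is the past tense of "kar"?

hehomim and ham both end in -m yet inflect differently (hehomimak, hmesh), so the final letter is not what conditions the rule; the number of vowels is.
"kar" has 1 vowel. The stems with 1 vowel (ham → hmesh, nuz → nzesh, ban → bnesh) delete the last vowel and add -esh.
The other pattern: stems with 3 vowels add -ak.
So kar → kresh.

kresh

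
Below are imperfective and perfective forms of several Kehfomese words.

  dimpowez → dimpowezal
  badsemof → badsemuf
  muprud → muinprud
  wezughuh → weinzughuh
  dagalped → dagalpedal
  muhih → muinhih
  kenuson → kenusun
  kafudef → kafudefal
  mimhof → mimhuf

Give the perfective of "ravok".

muprud and dagalped both end in -d yet inflect differently (muinprud, dagalpedal), so the final letter is not what conditions the rule; the last vowel is.
"ravok" has last vowel 'o'. The stems whose last vowel is 'o' (badsemof → badsemuf, kenuson → kenusun, mimhof → mimhuf) change the last vowel to 'u'.
So ravok → ravuk.

ravuk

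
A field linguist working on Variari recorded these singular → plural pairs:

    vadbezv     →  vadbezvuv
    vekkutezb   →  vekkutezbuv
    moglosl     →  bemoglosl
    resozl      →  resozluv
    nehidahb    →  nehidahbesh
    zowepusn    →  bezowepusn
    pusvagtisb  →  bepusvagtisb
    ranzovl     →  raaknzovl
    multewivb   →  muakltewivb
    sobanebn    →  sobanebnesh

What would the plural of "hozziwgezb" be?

pusvagtisb and multewivb both end in -b yet inflect differently (bepusvagtisb, muakltewivb), so the final letter is not what conditions the rule; the second-to-last letter is.
"hozziwgezb" has second-to-last letter 'z'. The stems whose second-to-last letter is 'z' (vekkutezb → vekkutezbuv, resozl → resozluv, vadbezv → vadbezvuv) add -uv.
So hozziwgezb → hozziwgezbuv.

hozziwgezbuv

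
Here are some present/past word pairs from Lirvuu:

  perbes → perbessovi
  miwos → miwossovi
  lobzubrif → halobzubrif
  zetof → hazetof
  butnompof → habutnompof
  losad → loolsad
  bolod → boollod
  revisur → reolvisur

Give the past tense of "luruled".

"luruled" ends in -d. The stems ending in -d (losad → loolsad, bolod → boollod) insert -ol- after the first vowel.
So luruled → luolruled.

luolruled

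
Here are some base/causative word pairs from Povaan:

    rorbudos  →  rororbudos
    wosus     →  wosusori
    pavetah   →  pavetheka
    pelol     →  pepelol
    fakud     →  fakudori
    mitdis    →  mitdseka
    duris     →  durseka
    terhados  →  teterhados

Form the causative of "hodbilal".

rorbudos and mitdis both end in -s yet inflect differently (rororbudos, mitdseka), so the final letter is not what conditions the rule; the last vowel is.
"hodbilal" has last vowel 'a'. The one such stem in the data (pavetah → pavetheka) deletes the last vowel and adds -eka (as do mitdis, duris), so the same rule applies.
So hodbilal → hodbilleka.

hodbilleka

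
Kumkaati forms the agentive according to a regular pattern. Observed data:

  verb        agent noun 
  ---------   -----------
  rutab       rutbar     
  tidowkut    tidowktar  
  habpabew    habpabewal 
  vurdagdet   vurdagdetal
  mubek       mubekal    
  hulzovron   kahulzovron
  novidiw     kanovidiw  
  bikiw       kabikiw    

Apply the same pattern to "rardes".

tidowkut and vurdagdet both end in -t yet inflect differently (tidowktar, vurdagdetal), so the final letter is not what conditions the rule; the last vowel is.
"rardes" has last vowel 'e'. The stems whose last vowel is 'e' (habpabew → habpabewal, vurdagdet → vurdagdetal, mubek → mubekal) add -al.
The other patterns: stems whose last vowel is 'a' or 'u' delete the last vowel and add -ar; stems whose last vowel is 'i' or 'o' add the prefix ka-.
So rardes → rardesal.

rardesal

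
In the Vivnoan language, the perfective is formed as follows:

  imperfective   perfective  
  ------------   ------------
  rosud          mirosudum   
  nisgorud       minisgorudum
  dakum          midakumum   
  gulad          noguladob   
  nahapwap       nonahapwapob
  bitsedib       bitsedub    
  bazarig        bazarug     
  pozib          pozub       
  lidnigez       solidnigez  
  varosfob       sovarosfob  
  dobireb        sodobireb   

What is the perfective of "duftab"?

noduftabob

"duftab" has last vowel 'a'. The stems whose last vowel is 'a' (gulad → noguladob, nahapwap → nonahapwapob) add no- … -ob around the stem.
The other patterns: stems whose last vowel is 'u' add mi- … -um around the stem; stems whose last vowel is 'i' change the last vowel to 'u'; stems whose last vowel is 'e' or 'o' add the prefix so-.
So duftab → noduftabob.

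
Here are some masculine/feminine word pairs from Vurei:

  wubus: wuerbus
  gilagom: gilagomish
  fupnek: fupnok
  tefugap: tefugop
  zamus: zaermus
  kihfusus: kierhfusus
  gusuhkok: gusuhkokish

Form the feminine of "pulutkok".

pulutkokish

"pulutkok" has last vowel 'o'. The stems whose last vowel is 'o' (gilagom → gilagomish, gusuhkok → gusuhkokish) add -ish.
The other patterns: stems whose last vowel is 'u' insert -er- after the first vowel; stems whose last vowel is 'a' or 'e' change the last vowel to 'o'.
So pulutkok → pulutkokish.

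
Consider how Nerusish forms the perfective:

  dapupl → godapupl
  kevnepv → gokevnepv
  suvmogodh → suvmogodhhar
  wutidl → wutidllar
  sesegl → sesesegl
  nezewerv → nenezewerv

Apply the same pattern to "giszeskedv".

dapupl and wutidl both end in -l yet inflect differently (godapupl, wutidllar), so the final letter is not what conditions the rule; the second-to-last letter is.
"giszeskedv" has second-to-last letter 'd'. The stems whose second-to-last letter is 'd' (suvmogodh → suvmogodhhar, wutidl → wutidllar) double the final consonant and add -ar.
The other patterns: stems whose second-to-last letter is 'p' add the prefix go-; stems whose second-to-last letter is 'g' or 'r' repeat the first consonant+vowel as a prefix.
So giszeskedv → giszeskedvvar.

giszeskedvvar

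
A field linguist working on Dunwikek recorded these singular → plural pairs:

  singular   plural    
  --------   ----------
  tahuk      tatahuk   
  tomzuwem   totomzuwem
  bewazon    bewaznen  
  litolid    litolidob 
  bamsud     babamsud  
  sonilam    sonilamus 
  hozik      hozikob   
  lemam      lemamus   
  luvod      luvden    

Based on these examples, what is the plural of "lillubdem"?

lilillubdem

"lillubdem" has last vowel 'e'. The one such stem in the data (tomzuwem → totomzuwem) repeats the first consonant+vowel as a prefix (as do bamsud, tahuk), so the same rule applies.
So lillubdem → lilillubdem.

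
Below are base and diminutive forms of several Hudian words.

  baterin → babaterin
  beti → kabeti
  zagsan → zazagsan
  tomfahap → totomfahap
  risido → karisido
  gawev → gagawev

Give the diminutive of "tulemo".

baterin and beti both have last vowel 'i' yet inflect differently (babaterin, kabeti), so the last vowel is not what conditions the rule; whether the stem ends in a vowel or a consonant is.
"tulemo" ends in a vowel. The stems ending in a vowel (beti → kabeti, risido → karisido) add the prefix ka-.
The other pattern: stems ending in a consonant repeat the first consonant+vowel as a prefix.
So tulemo → katulemo.

katulemo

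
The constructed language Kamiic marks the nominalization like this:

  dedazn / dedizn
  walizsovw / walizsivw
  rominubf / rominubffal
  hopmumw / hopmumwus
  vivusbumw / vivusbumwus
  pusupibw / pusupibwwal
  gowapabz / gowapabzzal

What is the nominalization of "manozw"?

hopmumw and pusupibw both end in -w yet inflect differently (hopmumwus, pusupibwwal), so the final letter is not what conditions the rule; the second-to-last letter is.
"manozw" has second-to-last letter 'z'. The one such stem in the data (dedazn → dedizn) changes the last vowel to 'i' (as does walizsovw), so the same rule applies.
So manozw → manizw.

manizw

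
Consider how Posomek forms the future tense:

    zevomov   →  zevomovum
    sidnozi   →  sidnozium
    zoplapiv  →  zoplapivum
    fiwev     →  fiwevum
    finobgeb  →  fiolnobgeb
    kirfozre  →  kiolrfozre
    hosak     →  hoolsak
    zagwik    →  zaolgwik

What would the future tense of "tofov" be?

fiwev and finobgeb both have last vowel 'e' yet inflect differently (fiwevum, fiolnobgeb), so the last vowel is not what conditions the rule; the final letter is.
"tofov" ends in -v. The stems ending in -v (zevomov → zevomovum, zoplapiv → zoplapivum, fiwev → fiwevum) add -um.
The other pattern: stems ending in -b, -e or -k insert -ol- after the first vowel.
So tofov → tofovum.

tofovum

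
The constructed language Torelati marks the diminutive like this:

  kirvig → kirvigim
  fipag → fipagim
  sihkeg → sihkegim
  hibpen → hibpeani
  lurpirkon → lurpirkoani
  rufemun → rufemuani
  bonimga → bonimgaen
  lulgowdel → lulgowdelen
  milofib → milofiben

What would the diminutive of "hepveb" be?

hepveben

sihkeg and hibpen both have last vowel 'e' yet inflect differently (sihkegim, hibpeani), so the last vowel is not what conditions the rule; the final letter is.
"hepveb" ends in -b. The one such stem in the data (milofib → milofiben) adds -en, so the same rule applies.
So hepveb → hepveben.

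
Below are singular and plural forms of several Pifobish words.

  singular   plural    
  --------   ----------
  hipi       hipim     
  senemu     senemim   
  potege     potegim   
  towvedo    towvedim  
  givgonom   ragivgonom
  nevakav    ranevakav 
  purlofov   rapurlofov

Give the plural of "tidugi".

towvedo and givgonom both have last vowel 'o' yet inflect differently (towvedim, ragivgonom), so the last vowel is not what conditions the rule; whether the stem ends in a vowel or a consonant is.
"tidugi" ends in a vowel. The stems ending in a vowel (hipi → hipim, senemu → senemim, potege → potegim) drop the final letter and add -im.
The other pattern: stems ending in a consonant add the prefix ra-.
So tidugi → tidugim.

tidugim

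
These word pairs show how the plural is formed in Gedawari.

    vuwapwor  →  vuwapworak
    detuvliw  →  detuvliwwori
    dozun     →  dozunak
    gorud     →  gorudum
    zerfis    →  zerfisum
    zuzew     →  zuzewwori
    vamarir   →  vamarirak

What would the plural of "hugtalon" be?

detuvliw and vamarir both have last vowel 'i' yet inflect differently (detuvliwwori, vamarirak), so the last vowel is not what conditions the rule; the final letter is.
"hugtalon" ends in -n. The one such stem in the data (dozun → dozunak) adds -ak, so the same rule applies.
The other patterns: stems ending in -w double the final consonant and add -ori; stems ending in -d or -s add -um.
So hugtalon → hugtalonak.

hugtalonak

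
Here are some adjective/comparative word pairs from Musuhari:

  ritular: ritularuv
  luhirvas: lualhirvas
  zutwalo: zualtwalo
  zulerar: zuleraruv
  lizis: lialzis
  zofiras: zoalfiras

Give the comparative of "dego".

ritular and zofiras both have last vowel 'a' yet inflect differently (ritularuv, zoalfiras), so the last vowel is not what conditions the rule; the final letter is.
"dego" ends in -o. The one such stem in the data (zutwalo → zualtwalo) inserts -al- after the first vowel (as do zofiras, luhirvas), so the same rule applies.
The other pattern: stems ending in -r add -uv.
So dego → dealgo.

dealgo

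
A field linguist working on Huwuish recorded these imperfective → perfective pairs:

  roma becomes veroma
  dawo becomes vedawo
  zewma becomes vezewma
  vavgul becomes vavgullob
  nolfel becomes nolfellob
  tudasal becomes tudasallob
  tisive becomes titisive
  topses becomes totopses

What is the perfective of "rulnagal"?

roma and tudasal both have last vowel 'a' yet inflect differently (veroma, tudasallob), so the last vowel is not what conditions the rule; the final letter is.
"rulnagal" ends in -l. The stems ending in -l (vavgul → vavgullob, nolfel → nolfellob, tudasal → tudasallob) double the final consonant and add -ob.
The other patterns: stems ending in -a or -o add the prefix ve-; stems ending in -e or -s repeat the first consonant+vowel as a prefix.
So rulnagal → rulnagallob.

rulnagallob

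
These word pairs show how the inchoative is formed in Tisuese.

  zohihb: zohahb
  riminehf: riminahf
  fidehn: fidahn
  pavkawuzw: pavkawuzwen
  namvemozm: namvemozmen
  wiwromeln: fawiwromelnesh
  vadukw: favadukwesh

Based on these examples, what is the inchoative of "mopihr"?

"mopihr" has second-to-last letter 'h'. The stems whose second-to-last letter is 'h' (zohihb → zohahb, riminehf → riminahf, fidehn → fidahn) change the last vowel to 'a'.
The other patterns: stems whose second-to-last letter is 'z' add -en; stems whose second-to-last letter is 'k' or 'l' add fa- … -esh around the stem.
So mopihr → mopahr.

mopahr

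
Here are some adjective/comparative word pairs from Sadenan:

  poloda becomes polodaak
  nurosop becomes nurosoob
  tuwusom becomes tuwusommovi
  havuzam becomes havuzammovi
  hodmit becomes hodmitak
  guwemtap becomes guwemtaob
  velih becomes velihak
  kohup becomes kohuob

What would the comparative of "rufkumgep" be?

rufkumgeob

guwemtap and havuzam both have last vowel 'a' yet inflect differently (guwemtaob, havuzammovi), so the last vowel is not what conditions the rule; the final letter is.
"rufkumgep" ends in -p. The stems ending in -p (kohup → kohuob, guwemtap → guwemtaob, nurosop → nurosoob) drop the final letter and add -ob.
The other patterns: stems ending in -m double the final consonant and add -ovi; stems ending in -a, -h or -t add -ak.
So rufkumgep → rufkumgeob.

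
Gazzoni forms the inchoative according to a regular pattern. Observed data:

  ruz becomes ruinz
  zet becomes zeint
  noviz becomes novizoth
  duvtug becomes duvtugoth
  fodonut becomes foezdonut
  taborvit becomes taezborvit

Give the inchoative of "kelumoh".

keezlumoh

ruz and noviz both end in -z yet inflect differently (ruinz, novizoth), so the final letter is not what conditions the rule; the number of vowels is.
"kelumoh" has 3 vowels. The stems with 3 vowels (fodonut → foezdonut, taborvit → taezborvit) insert -ez- after the first vowel.
The other patterns: stems with 1 vowel insert -in- after the first vowel; stems with 2 vowels add -oth.
So kelumoh → keezlumoh.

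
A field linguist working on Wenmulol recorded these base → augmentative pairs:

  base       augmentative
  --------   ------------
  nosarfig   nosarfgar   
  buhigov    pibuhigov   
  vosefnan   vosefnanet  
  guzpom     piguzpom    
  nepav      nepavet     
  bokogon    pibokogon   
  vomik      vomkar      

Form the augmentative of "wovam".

wovamet

vosefnan and bokogon both end in -n yet inflect differently (vosefnanet, pibokogon), so the final letter is not what conditions the rule; the last vowel is.
"wovam" has last vowel 'a'. The stems whose last vowel is 'a' (nepav → nepavet, vosefnan → vosefnanet) add -et.
The other patterns: stems whose last vowel is 'o' add the prefix pi-; stems whose last vowel is 'i' delete the last vowel and add -ar.
So wovam → wovamet.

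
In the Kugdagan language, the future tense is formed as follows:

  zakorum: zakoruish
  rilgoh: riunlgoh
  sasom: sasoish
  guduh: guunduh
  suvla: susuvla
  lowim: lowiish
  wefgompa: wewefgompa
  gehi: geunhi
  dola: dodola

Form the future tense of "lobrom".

lobroish

sasom and rilgoh both have last vowel 'o' yet inflect differently (sasoish, riunlgoh), so the last vowel is not what conditions the rule; the final letter is.
"lobrom" ends in -m. The stems ending in -m (zakorum → zakoruish, lowim → lowiish, sasom → sasoish) drop the final letter and add -ish.
So lobrom → lobroish.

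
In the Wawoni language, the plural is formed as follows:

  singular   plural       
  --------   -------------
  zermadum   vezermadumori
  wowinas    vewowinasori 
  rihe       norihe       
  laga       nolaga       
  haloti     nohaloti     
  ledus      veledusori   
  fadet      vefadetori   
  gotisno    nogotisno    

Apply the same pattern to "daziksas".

vedaziksasori

"daziksas" ends in a consonant. The stems ending in a consonant (wowinas → vewowinasori, fadet → vefadetori, ledus → veledusori) add ve- … -ori around the stem.
So daziksas → vedaziksasori.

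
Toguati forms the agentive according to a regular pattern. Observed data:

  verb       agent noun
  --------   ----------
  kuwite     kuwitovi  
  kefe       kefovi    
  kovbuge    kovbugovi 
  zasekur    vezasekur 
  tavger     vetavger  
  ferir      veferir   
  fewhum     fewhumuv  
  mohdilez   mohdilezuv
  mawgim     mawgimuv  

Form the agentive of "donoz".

donozuv

kuwite and tavger both have last vowel 'e' yet inflect differently (kuwitovi, vetavger), so the last vowel is not what conditions the rule; the final letter is.
"donoz" ends in -z. The one such stem in the data (mohdilez → mohdilezuv) adds -uv, so the same rule applies.
The other patterns: stems ending in -e drop the final letter and add -ovi; stems ending in -r add the prefix ve-.
So donoz → donozuv.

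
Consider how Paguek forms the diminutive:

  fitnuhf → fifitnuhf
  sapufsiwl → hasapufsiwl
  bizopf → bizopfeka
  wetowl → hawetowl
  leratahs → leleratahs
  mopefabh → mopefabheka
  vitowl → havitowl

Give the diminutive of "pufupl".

pufupleka

fitnuhf and bizopf both end in -f yet inflect differently (fifitnuhf, bizopfeka), so the final letter is not what conditions the rule; the second-to-last letter is.
"pufupl" has second-to-last letter 'p'. The one such stem in the data (bizopf → bizopfeka) adds -eka, so the same rule applies.
The other patterns: stems whose second-to-last letter is 'h' repeat the first consonant+vowel as a prefix; stems whose second-to-last letter is 'w' add the prefix ha-.
So pufupl → pufupleka.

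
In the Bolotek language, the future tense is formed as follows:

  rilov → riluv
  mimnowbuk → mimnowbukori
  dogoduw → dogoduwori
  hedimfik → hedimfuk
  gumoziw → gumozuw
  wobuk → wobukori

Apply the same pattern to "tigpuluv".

wobuk and hedimfik both end in -k yet inflect differently (wobukori, hedimfuk), so the final letter is not what conditions the rule; the last vowel is.
"tigpuluv" has last vowel 'u'. The stems whose last vowel is 'u' (wobuk → wobukori, mimnowbuk → mimnowbukori, dogoduw → dogoduwori) add -ori.
So tigpuluv → tigpuluvori.

tigpuluvori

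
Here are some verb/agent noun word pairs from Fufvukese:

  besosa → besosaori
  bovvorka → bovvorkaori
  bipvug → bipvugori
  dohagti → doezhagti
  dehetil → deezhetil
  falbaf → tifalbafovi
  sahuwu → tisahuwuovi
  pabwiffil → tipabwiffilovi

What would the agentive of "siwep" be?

tisiwepovi

dehetil and pabwiffil both end in -l yet inflect differently (deezhetil, tipabwiffilovi), so the final letter is not what conditions the rule; the first letter is.
"siwep" begins with s-. The one such stem in the data (sahuwu → tisahuwuovi) adds ti- … -ovi around the stem, so the same rule applies.
So siwep → tisiwepovi.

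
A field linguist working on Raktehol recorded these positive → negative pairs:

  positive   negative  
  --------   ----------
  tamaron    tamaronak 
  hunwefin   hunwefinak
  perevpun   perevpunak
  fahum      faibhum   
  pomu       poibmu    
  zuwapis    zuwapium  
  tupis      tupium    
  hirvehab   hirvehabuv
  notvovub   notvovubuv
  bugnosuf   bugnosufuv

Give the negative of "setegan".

seteganak

perevpun and fahum both have last vowel 'u' yet inflect differently (perevpunak, faibhum), so the last vowel is not what conditions the rule; the final letter is.
"setegan" ends in -n. The stems ending in -n (tamaron → tamaronak, hunwefin → hunwefinak, perevpun → perevpunak) add -ak.
So setegan → seteganak.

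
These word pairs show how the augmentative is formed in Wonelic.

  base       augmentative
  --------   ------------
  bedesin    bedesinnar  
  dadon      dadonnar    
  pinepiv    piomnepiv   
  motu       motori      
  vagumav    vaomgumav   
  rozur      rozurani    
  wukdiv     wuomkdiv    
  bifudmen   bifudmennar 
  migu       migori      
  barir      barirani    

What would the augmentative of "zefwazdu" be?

zefwazdori

bedesin and pinepiv both have last vowel 'i' yet inflect differently (bedesinnar, piomnepiv), so the last vowel is not what conditions the rule; the final letter is.
"zefwazdu" ends in -u. The stems ending in -u (motu → motori, migu → migori) drop the final letter and add -ori.
So zefwazdu → zefwazdori.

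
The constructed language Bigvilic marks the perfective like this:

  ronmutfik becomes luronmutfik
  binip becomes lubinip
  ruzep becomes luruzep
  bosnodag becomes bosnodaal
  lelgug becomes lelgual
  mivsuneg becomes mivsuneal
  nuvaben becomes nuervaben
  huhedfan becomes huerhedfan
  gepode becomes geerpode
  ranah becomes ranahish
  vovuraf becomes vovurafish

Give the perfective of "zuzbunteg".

zuzbunteal

ruzep and mivsuneg both have last vowel 'e' yet inflect differently (luruzep, mivsuneal), so the last vowel is not what conditions the rule; the final letter is.
"zuzbunteg" ends in -g. The stems ending in -g (bosnodag → bosnodaal, lelgug → lelgual, mivsuneg → mivsuneal) drop the final letter and add -al.
The other patterns: stems ending in -k or -p add the prefix lu-; stems ending in -e or -n insert -er- after the first vowel; stems ending in -f or -h add -ish.
So zuzbunteg → zuzbunteal.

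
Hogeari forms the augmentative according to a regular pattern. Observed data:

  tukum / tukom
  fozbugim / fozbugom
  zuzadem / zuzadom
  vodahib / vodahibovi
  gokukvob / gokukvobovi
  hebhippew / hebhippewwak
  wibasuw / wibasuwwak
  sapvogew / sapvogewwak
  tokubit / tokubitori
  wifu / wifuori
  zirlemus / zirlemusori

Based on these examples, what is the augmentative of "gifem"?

gifom

fozbugim and vodahib both have last vowel 'i' yet inflect differently (fozbugom, vodahibovi), so the last vowel is not what conditions the rule; the final letter is.
"gifem" ends in -m. The stems ending in -m (tukum → tukom, fozbugim → fozbugom, zuzadem → zuzadom) change the last vowel to 'o'.
The other patterns: stems ending in -b add -ovi; stems ending in -w double the final consonant and add -ak; stems ending in -s, -t or -u add -ori.
So gifem → gifom.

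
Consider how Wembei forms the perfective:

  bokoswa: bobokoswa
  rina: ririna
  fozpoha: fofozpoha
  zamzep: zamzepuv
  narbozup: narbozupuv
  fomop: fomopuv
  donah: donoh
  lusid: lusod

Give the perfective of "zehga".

zezehga

"zehga" ends in -a. The stems ending in -a (bokoswa → bobokoswa, rina → ririna, fozpoha → fofozpoha) repeat the first consonant+vowel as a prefix.
So zehga → zezehga.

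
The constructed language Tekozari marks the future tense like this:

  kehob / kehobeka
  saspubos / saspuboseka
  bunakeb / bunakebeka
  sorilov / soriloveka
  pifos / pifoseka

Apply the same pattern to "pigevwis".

pigevwiseka

Every pair shown (kehob → kehobeka, saspubos → saspuboseka, bunakeb → bunakebeka, …) follows the same rule: add -eka.
So pigevwis → pigevwiseka.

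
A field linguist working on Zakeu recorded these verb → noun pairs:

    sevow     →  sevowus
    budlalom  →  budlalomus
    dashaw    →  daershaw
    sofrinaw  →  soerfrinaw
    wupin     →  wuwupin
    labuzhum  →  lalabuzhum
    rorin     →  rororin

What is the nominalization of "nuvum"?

nunuvum

"nuvum" has last vowel 'u'. The one such stem in the data (labuzhum → lalabuzhum) repeats the first consonant+vowel as a prefix (as do wupin, rorin), so the same rule applies.
The other patterns: stems whose last vowel is 'o' add -us; stems whose last vowel is 'a' insert -er- after the first vowel.
So nuvum → nunuvum.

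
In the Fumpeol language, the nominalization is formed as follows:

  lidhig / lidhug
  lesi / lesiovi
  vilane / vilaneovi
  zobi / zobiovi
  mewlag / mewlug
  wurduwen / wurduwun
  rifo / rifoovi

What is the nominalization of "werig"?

"werig" ends in a consonant. The stems ending in a consonant (mewlag → mewlug, lidhig → lidhug, wurduwen → wurduwun) change the last vowel to 'u'.
So werig → werug.

werug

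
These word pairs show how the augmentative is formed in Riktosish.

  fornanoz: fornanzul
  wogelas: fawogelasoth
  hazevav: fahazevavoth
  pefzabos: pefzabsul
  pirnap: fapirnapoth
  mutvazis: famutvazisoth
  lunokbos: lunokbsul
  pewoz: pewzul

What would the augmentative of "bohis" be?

lunokbos and wogelas both end in -s yet inflect differently (lunokbsul, fawogelasoth), so the final letter is not what conditions the rule; the last vowel is.
"bohis" has last vowel 'i'. The one such stem in the data (mutvazis → famutvazisoth) adds fa- … -oth around the stem, so the same rule applies.
So bohis → fabohisoth.

fabohisoth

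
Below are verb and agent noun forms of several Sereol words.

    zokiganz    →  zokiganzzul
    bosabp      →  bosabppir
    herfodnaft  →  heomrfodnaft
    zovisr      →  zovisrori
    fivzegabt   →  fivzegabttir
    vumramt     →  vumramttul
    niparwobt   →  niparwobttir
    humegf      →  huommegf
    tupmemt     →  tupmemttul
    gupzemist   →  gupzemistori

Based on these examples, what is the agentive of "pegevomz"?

herfodnaft and gupzemist both end in -t yet inflect differently (heomrfodnaft, gupzemistori), so the final letter is not what conditions the rule; the second-to-last letter is.
"pegevomz" has second-to-last letter 'm'. The stems whose second-to-last letter is 'm' (vumramt → vumramttul, tupmemt → tupmemttul) double the final consonant and add -ul.
The other patterns: stems whose second-to-last letter is 'f' or 'g' insert -om- after the first vowel; stems whose second-to-last letter is 's' add -ori; stems whose second-to-last letter is 'b' double the final consonant and add -ir.
So pegevomz → pegevomzzul.

pegevomzzul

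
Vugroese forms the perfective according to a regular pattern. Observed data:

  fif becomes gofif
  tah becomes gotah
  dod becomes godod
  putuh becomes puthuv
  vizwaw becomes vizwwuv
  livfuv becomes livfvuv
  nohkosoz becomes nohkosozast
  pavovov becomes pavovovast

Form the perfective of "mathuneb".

mathunebast

tah and putuh both end in -h yet inflect differently (gotah, puthuv), so the final letter is not what conditions the rule; the number of vowels is.
"mathuneb" has 3 vowels. The stems with 3 vowels (nohkosoz → nohkosozast, pavovov → pavovovast) add -ast.
So mathuneb → mathunebast.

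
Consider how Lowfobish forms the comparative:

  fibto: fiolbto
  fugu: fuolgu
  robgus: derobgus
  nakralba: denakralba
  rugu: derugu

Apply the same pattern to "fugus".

fugu and rugu both end in -u yet inflect differently (fuolgu, derugu), so the final letter is not what conditions the rule; the first letter is.
"fugus" begins with f-. The stems beginning with f- (fibto → fiolbto, fugu → fuolgu) insert -ol- after the first vowel.
So fugus → fuolgus.

fuolgus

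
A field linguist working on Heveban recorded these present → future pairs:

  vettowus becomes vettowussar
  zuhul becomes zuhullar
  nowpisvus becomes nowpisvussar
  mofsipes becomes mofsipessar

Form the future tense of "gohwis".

gohwissar

Every pair shown (vettowus → vettowussar, zuhul → zuhullar, nowpisvus → nowpisvussar, …) follows the same rule: double the final consonant and add -ar.
So gohwis → gohwissar.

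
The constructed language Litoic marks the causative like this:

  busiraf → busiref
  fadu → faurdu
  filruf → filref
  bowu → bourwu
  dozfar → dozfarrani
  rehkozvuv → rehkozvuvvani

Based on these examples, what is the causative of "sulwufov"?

sulwufovvani

bowu and filruf both have last vowel 'u' yet inflect differently (bourwu, filref), so the last vowel is not what conditions the rule; the final letter is.
"sulwufov" ends in -v. The one such stem in the data (rehkozvuv → rehkozvuvvani) doubles the final consonant and adds -ani (as does dozfar), so the same rule applies.
The other patterns: stems ending in -u insert -ur- after the first vowel; stems ending in -f change the last vowel to 'e'.
So sulwufov → sulwufovvani.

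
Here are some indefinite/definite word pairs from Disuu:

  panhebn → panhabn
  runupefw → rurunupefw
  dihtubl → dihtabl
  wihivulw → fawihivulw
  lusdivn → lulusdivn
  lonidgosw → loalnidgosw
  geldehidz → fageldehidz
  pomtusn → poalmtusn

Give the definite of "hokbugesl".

"hokbugesl" has second-to-last letter 's'. The stems whose second-to-last letter is 's' (lonidgosw → loalnidgosw, pomtusn → poalmtusn) insert -al- after the first vowel.
The other patterns: stems whose second-to-last letter is 'd' or 'l' add the prefix fa-; stems whose second-to-last letter is 'b' change the last vowel to 'a'; stems whose second-to-last letter is 'f' or 'v' repeat the first consonant+vowel as a prefix.
So hokbugesl → hoalkbugesl.

hoalkbugesl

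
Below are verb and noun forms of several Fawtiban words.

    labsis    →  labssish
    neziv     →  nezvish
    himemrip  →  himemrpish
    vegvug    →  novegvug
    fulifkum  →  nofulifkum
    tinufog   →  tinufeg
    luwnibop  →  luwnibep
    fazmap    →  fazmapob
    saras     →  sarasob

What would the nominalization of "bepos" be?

bepes

vegvug and tinufog both end in -g yet inflect differently (novegvug, tinufeg), so the final letter is not what conditions the rule; the last vowel is.
"bepos" has last vowel 'o'. The stems whose last vowel is 'o' (tinufog → tinufeg, luwnibop → luwnibep) change the last vowel to 'e'.
So bepos → bepes.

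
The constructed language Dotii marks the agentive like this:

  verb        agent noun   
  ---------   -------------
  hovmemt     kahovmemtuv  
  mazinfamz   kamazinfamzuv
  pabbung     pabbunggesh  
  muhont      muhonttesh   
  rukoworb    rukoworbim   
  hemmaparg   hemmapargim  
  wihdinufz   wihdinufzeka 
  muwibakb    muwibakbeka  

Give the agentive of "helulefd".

helulefdeka

hovmemt and muhont both end in -t yet inflect differently (kahovmemtuv, muhonttesh), so the final letter is not what conditions the rule; the second-to-last letter is.
"helulefd" has second-to-last letter 'f'. The one such stem in the data (wihdinufz → wihdinufzeka) adds -eka, so the same rule applies.
The other patterns: stems whose second-to-last letter is 'm' add ka- … -uv around the stem; stems whose second-to-last letter is 'n' double the final consonant and add -esh; stems whose second-to-last letter is 'r' add -im.
So helulefd → helulefdeka.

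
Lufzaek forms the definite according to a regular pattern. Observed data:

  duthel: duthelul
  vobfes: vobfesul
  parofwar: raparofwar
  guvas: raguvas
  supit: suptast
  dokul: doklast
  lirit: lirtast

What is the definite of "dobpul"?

vobfes and guvas both end in -s yet inflect differently (vobfesul, raguvas), so the final letter is not what conditions the rule; the last vowel is.
"dobpul" has last vowel 'u'. The one such stem in the data (dokul → doklast) deletes the last vowel and adds -ast (as do supit, lirit), so the same rule applies.
The other patterns: stems whose last vowel is 'e' add -ul; stems whose last vowel is 'a' add the prefix ra-.
So dobpul → dobplast.

dobplast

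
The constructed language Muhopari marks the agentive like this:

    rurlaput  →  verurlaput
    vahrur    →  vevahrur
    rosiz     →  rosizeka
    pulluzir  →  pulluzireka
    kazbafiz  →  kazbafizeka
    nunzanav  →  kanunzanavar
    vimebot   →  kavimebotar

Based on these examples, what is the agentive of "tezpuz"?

vahrur and pulluzir both end in -r yet inflect differently (vevahrur, pulluzireka), so the final letter is not what conditions the rule; the last vowel is.
"tezpuz" has last vowel 'u'. The stems whose last vowel is 'u' (rurlaput → verurlaput, vahrur → vevahrur) add the prefix ve-.
The other patterns: stems whose last vowel is 'i' add -eka; stems whose last vowel is 'a' or 'o' add ka- … -ar around the stem.
So tezpuz → vetezpuz.

vetezpuz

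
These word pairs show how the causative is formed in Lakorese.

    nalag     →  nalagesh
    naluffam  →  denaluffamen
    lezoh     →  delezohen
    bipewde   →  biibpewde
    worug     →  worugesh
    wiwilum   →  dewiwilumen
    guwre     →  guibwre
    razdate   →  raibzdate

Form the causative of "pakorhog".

pakorhogesh

worug and wiwilum both have last vowel 'u' yet inflect differently (worugesh, dewiwilumen), so the last vowel is not what conditions the rule; the final letter is.
"pakorhog" ends in -g. The stems ending in -g (worug → worugesh, nalag → nalagesh) add -esh.
So pakorhog → pakorhogesh.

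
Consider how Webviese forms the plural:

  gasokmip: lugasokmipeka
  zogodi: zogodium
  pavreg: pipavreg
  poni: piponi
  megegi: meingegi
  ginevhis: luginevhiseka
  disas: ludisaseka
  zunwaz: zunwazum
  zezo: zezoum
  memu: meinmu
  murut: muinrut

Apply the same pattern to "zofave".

zofaveum

zogodi and megegi both end in -i yet inflect differently (zogodium, meingegi), so the final letter is not what conditions the rule; the first letter is.
"zofave" begins with z-. The stems beginning with z- (zogodi → zogodium, zunwaz → zunwazum, zezo → zezoum) add -um.
The other patterns: stems beginning with m- insert -in- after the first vowel; stems beginning with p- add the prefix pi-; stems beginning with d- or g- add lu- … -eka around the stem.
So zofave → zofaveum.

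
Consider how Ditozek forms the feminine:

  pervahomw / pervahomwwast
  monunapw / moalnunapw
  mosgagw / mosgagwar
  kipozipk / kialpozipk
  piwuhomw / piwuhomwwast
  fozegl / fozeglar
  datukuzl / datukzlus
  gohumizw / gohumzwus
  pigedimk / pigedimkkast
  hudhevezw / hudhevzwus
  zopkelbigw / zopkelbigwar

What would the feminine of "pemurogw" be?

monunapw and mosgagw both end in -w yet inflect differently (moalnunapw, mosgagwar), so the final letter is not what conditions the rule; the second-to-last letter is.
"pemurogw" has second-to-last letter 'g'. The stems whose second-to-last letter is 'g' (mosgagw → mosgagwar, fozegl → fozeglar, zopkelbigw → zopkelbigwar) add -ar.
The other patterns: stems whose second-to-last letter is 'p' insert -al- after the first vowel; stems whose second-to-last letter is 'm' double the final consonant and add -ast; stems whose second-to-last letter is 'z' delete the last vowel and add -us.
So pemurogw → pemurogwar.

pemurogwar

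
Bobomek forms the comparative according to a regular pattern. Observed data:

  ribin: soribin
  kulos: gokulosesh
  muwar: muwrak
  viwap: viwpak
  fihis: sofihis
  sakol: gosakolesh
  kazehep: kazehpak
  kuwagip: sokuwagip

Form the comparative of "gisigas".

gisigsak

fihis and kulos both end in -s yet inflect differently (sofihis, gokulosesh), so the final letter is not what conditions the rule; the last vowel is.
"gisigas" has last vowel 'a'. The stems whose last vowel is 'a' (muwar → muwrak, viwap → viwpak) delete the last vowel and add -ak.
So gisigas → gisigsak.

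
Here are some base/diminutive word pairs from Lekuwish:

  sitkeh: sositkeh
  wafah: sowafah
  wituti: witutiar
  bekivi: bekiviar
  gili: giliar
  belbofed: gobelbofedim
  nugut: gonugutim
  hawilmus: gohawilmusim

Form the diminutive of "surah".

sosurah

"surah" ends in -h. The stems ending in -h (sitkeh → sositkeh, wafah → sowafah) add the prefix so-.
So surah → sosurah.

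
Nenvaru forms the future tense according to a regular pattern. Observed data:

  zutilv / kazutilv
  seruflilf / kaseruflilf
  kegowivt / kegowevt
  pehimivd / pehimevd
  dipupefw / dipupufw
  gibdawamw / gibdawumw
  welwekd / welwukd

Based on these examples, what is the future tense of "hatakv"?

hatukv

pehimivd and welwekd both end in -d yet inflect differently (pehimevd, welwukd), so the final letter is not what conditions the rule; the second-to-last letter is.
"hatakv" has second-to-last letter 'k'. The one such stem in the data (welwekd → welwukd) changes the last vowel to 'u' (as do dipupefw, gibdawamw), so the same rule applies.
So hatakv → hatukv.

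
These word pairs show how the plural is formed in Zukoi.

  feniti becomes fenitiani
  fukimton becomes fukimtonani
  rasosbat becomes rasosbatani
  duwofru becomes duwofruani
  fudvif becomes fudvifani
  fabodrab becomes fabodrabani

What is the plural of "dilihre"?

dilihreani

Every pair shown (feniti → fenitiani, fukimton → fukimtonani, rasosbat → rasosbatani, …) follows the same rule: add -ani.
So dilihre → dilihreani.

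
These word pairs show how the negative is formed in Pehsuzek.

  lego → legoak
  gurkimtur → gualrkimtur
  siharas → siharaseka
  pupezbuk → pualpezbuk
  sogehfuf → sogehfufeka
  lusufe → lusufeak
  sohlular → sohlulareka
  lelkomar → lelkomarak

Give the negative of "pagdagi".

"pagdagi" begins with p-. The one such stem in the data (pupezbuk → pualpezbuk) inserts -al- after the first vowel (as does gurkimtur), so the same rule applies.
The other patterns: stems beginning with l- add -ak; stems beginning with s- add -eka.
So pagdagi → paalgdagi.

paalgdagi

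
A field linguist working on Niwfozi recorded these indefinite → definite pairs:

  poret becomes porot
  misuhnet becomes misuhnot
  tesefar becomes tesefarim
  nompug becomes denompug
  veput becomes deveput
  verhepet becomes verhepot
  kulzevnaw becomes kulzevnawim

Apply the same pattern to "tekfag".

misuhnet and veput both end in -t yet inflect differently (misuhnot, deveput), so the final letter is not what conditions the rule; the last vowel is.
"tekfag" has last vowel 'a'. The stems whose last vowel is 'a' (tesefar → tesefarim, kulzevnaw → kulzevnawim) add -im.
The other patterns: stems whose last vowel is 'e' change the last vowel to 'o'; stems whose last vowel is 'u' add the prefix de-.
So tekfag → tekfagim.

tekfagim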